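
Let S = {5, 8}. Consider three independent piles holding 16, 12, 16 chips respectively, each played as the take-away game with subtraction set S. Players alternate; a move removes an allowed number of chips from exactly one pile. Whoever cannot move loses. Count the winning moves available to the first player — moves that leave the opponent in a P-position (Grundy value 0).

All piles use S = {5, 8}:
G(0) = 0
G(1) = mex{} = 0
G(2) = mex{} = 0
G(3) = mex{} = 0
G(4) = mex{} = 0
G(5) = mex{0} = 1
G(6) = mex{0} = 1
G(7) = mex{0} = 1
G(8) = mex{0,0} = 1
G(9) = mex{0,0} = 1
G(10) = mex{1,0} = 2
G(11) = mex{1,0} = 2
G(12) = mex{1,0} = 2
G(13) = mex{1,1} = 0
G(14) = mex{1,1} = 0
G(15) = mex{2,1} = 0
G(16) = mex{2,1} = 0
Pile A: G(16) = 0.
Pile B: G(12) = 2.
Pile C: G(16) = 0.
Combined Grundy value = 0 ⊕ 2 ⊕ 0 = 2.
A winning move leaves total XOR = 0, i.e. changes one component's Grundy value g to g ⊕ X where X is the current total.
Pile A: need g' = 0⊕2 = 2. Options: 16−5→G=2, 16−8→G=1. Hits: 1.
Pile B: need g' = 2⊕2 = 0. Options: 12−5→G=1, 12−8→G=0. Hits: 1.
Pile C: need g' = 0⊕2 = 2. Options: 16−5→G=2, 16−8→G=1. Hits: 1.

3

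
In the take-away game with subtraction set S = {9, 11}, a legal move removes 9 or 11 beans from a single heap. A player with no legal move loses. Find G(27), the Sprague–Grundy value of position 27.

n :  0  1  2  3  4  5  6  7  8  9 10 11 12 13 14 15 16 17 18 19 20 21 22 23 24 25 26 27
G :  0  0  0  0  0  0  0  0  0  1  1  1  1  1  1  1  1  1  2  2  0  0  0  0  0  0  0  0

0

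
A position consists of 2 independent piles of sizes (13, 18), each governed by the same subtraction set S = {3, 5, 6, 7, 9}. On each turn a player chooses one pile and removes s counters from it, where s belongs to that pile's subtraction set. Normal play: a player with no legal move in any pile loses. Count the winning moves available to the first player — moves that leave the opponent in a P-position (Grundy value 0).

All piles use S = {3, 5, 6, 7, 9}:
n :  0  1  2  3  4  5  6  7  8  9 10 11 12 13 14 15 16 17 18
G :  0  0  0  1  1  1  2  2  2  3  3  3  0  0  0  1  1  1  2
Pile A: G(13) = 0.
Pile B: G(18) = 2.
Combined Grundy value = 0 ⊕ 2 = 2.
A winning move leaves total XOR = 0, i.e. changes one component's Grundy value g to g ⊕ X where X is the current total.
Pile A: need g' = 0⊕2 = 2. Options: 13−3→G=3, 13−5→G=2, 13−6→G=2, 13−7→G=2, 13−9→G=1. Hits: 3.
Pile B: need g' = 2⊕2 = 0. Options: 18−3→G=1, 18−5→G=0, 18−6→G=0, 18−7→G=3, 18−9→G=3. Hits: 2.

5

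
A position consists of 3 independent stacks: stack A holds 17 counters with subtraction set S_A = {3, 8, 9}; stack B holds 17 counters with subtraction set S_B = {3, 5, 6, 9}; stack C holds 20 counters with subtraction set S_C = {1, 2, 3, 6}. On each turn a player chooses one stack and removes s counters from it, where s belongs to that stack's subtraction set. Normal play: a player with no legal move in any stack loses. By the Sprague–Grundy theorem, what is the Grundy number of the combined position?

1

Stack A, S = {3, 8, 9}:
G(0) = 0
G(1) = mex{} = 0
G(2) = mex{} = 0
G(3) = mex{0} = 1
G(4) = mex{0} = 1
G(5) = mex{0} = 1
G(6) = mex{1} = 0
G(7) = mex{1} = 0
G(8) = mex{1,0} = 2
G(9) = mex{0,0,0} = 1
G(10) = mex{0,0,0} = 1
G(11) = mex{2,1,0} = 3
G(12) = mex{1,1,1} = 0
G(13) = mex{1,1,1} = 0
G(14) = mex{3,0,1} = 2
G(15) = mex{0,0,0} = 1
G(16) = mex{0,2,0} = 1
G(17) = mex{2,1,2} = 0
G_A(17) = 0.
Stack B, S = {3, 5, 6, 9}:
G(0) = 0
G(1) = mex{} = 0
G(2) = mex{} = 0
G(3) = mex{0} = 1
G(4) = mex{0} = 1
G(5) = mex{0,0} = 1
G(6) = mex{1,0,0} = 2
G(7) = mex{1,0,0} = 2
G(8) = mex{1,1,0} = 2
G(9) = mex{2,1,1,0} = 3
G(10) = mex{2,1,1,0} = 3
G(11) = mex{2,2,1,0} = 3
G(12) = mex{3,2,2,1} = 0
G(13) = mex{3,2,2,1} = 0
G(14) = mex{3,3,2,1} = 0
G(15) = mex{0,3,3,2} = 1
G(16) = mex{0,3,3,2} = 1
G(17) = mex{0,0,3,2} = 1
G_B(17) = 1.
Stack C, S = {1, 2, 3, 6}:
n :  0  1  2  3  4  5  6  7  8  9 10 11 12 13 14 15 16 17 18 19 20
G :  0  1  2  3  0  1  2  3  0  1  2  3  0  1  2  3  0  1  2  3  0
G_C(20) = 0.
Combined Grundy value = 0 ⊕ 1 ⊕ 0 = 1.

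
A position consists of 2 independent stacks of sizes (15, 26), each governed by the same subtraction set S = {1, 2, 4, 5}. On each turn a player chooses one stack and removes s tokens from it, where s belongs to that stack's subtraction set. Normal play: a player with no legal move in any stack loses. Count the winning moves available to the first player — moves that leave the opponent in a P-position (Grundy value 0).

All stacks use S = {1, 2, 4, 5}:
n :  0  1  2  3  4  5  6  7  8  9 10 11 12 13 14 15 16 17 18 19 20 21 22 23 24 25 26
G :  0  1  2  0  1  2  0  1  2  0  1  2  0  1  2  0  1  2  0  1  2  0  1  2  0  1  2
Stack A: G(15) = 0.
Stack B: G(26) = 2.
Combined Grundy value = 0 ⊕ 2 = 2.
A winning move leaves total XOR = 0, i.e. changes one component's Grundy value g to g ⊕ X where X is the current total.
Stack A: need g' = 0⊕2 = 2. Options: 15−1→G=2, 15−2→G=1, 15−4→G=2, 15−5→G=1. Hits: 2.
Stack B: need g' = 2⊕2 = 0. Options: 26−1→G=1, 26−2→G=0, 26−4→G=1, 26−5→G=0. Hits: 2.

4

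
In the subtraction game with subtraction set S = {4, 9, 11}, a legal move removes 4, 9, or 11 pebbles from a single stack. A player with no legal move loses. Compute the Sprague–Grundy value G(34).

G(0) = 0
G(1) = mex{} = 0
G(2) = mex{} = 0
G(3) = mex{} = 0
G(4) = mex{0} = 1
G(5) = mex{0} = 1
G(6) = mex{0} = 1
G(7) = mex{0} = 1
G(8) = mex{1} = 0
G(9) = mex{1,0} = 2
G(10) = mex{1,0} = 2
G(11) = mex{1,0,0} = 2
G(12) = mex{0,0,0} = 1
G(13) = mex{2,1,0} = 3
G(14) = mex{2,1,0} = 3
G(15) = mex{2,1,1} = 0
G(16) = mex{1,1,1} = 0
G(17) = mex{3,0,1} = 2
G(18) = mex{3,2,1} = 0
G(19) = mex{0,2,0} = 1
G(20) = mex{0,2,2} = 1
G(21) = mex{2,1,2} = 0
G(22) = mex{0,3,2} = 1
G(23) = mex{1,3,1} = 0
G(24) = mex{1,0,3} = 2
G(25) = mex{0,0,3} = 1
G(26) = mex{1,2,0} = 3
G(27) = mex{0,0,0} = 1
G(28) = mex{2,1,2} = 0
G(29) = mex{1,1,0} = 2
G(30) = mex{3,0,1} = 2
G(31) = mex{1,1,1} = 0
G(32) = mex{0,0,0} = 1
G(33) = mex{2,2,1} = 0
G(34) = mex{2,1,0} = 3

3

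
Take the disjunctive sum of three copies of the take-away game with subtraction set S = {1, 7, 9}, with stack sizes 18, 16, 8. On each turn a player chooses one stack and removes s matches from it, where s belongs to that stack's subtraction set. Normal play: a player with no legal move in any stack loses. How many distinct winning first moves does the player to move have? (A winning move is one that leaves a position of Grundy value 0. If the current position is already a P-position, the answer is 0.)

All stacks use S = {1, 7, 9}:
G(0) = 0
G(1) = mex{0} = 1
G(2) = mex{1} = 0
G(3) = mex{0} = 1
G(4) = mex{1} = 0
G(5) = mex{0} = 1
G(6) = mex{1} = 0
G(7) = mex{0,0} = 1
G(8) = mex{1,1} = 0
G(9) = mex{0,0,0} = 1
G(10) = mex{1,1,1} = 0
G(11) = mex{0,0,0} = 1
G(12) = mex{1,1,1} = 0
G(13) = mex{0,0,0} = 1
G(14) = mex{1,1,1} = 0
G(15) = mex{0,0,0} = 1
G(16) = mex{1,1,1} = 0
G(17) = mex{0,0,0} = 1
G(18) = mex{1,1,1} = 0
Stack A: G(18) = 0.
Stack B: G(16) = 0.
Stack C: G(8) = 0.
Combined Grundy value = 0 ⊕ 0 ⊕ 0 = 0.
A winning move leaves total XOR = 0, i.e. changes one component's Grundy value g to g ⊕ X where X is the current total.
Stack A: target g' = 0⊕0 = 0, but every legal move changes the Grundy value (mex property), so 0 moves.
Stack B: target g' = 0⊕0 = 0, but every legal move changes the Grundy value (mex property), so 0 moves.
Stack C: target g' = 0⊕0 = 0, but every legal move changes the Grundy value (mex property), so 0 moves.

0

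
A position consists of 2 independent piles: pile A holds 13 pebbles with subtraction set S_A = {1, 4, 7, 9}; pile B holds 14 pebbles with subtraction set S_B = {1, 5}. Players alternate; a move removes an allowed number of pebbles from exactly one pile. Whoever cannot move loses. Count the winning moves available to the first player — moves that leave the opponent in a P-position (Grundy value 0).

Pile A, S = {1, 4, 7, 9}:
n :  0  1  2  3  4  5  6  7  8  9 10 11 12 13
G :  0  1  0  1  2  0  1  2  0  1  0  1  2  0
G_A(13) = 0.
Pile B, S = {1, 5}:
G(0) = 0
G(1) = mex{0} = 1
G(2) = mex{1} = 0
G(3) = mex{0} = 1
G(4) = mex{1} = 0
G(5) = mex{0,0} = 1
G(6) = mex{1,1} = 0
G(7) = mex{0,0} = 1
G(8) = mex{1,1} = 0
G(9) = mex{0,0} = 1
G(10) = mex{1,1} = 0
G(11) = mex{0,0} = 1
G(12) = mex{1,1} = 0
G(13) = mex{0,0} = 1
G(14) = mex{1,1} = 0
G_B(14) = 0.
Combined Grundy value = 0 ⊕ 0 = 0.
A winning move leaves total XOR = 0, i.e. changes one component's Grundy value g to g ⊕ X where X is the current total.
Pile A: target g' = 0⊕0 = 0, but every legal move changes the Grundy value (mex property), so 0 moves.
Pile B: target g' = 0⊕0 = 0, but every legal move changes the Grundy value (mex property), so 0 moves.

0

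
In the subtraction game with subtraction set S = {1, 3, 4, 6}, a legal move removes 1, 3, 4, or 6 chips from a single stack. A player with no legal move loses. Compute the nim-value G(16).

G(0) = 0
G(1) = mex{0} = 1
G(2) = mex{1} = 0
G(3) = mex{0,0} = 1
G(4) = mex{1,1,0} = 2
G(5) = mex{2,0,1} = 3
G(6) = mex{3,1,0,0} = 2
G(7) = mex{2,2,1,1} = 0
G(8) = mex{0,3,2,0} = 1
G(9) = mex{1,2,3,1} = 0
G(10) = mex{0,0,2,2} = 1
G(11) = mex{1,1,0,3} = 2
G(12) = mex{2,0,1,2} = 3
G(13) = mex{3,1,0,0} = 2
G(14) = mex{2,2,1,1} = 0
G(15) = mex{0,3,2,0} = 1
G(16) = mex{1,2,3,1} = 0

0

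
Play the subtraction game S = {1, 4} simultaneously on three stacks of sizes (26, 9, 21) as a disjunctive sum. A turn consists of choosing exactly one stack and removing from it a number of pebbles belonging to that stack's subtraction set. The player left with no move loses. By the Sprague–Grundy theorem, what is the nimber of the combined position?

All stacks use S = {1, 4}:
n :  0  1  2  3  4  5  6  7  8  9 10 11 12 13 14 15 16 17 18 19 20 21 22 23 24 25 26
G :  0  1  0  1  2  0  1  0  1  2  0  1  0  1  2  0  1  0  1  2  0  1  0  1  2  0  1
Stack A: G(26) = 1.
Stack B: G(9) = 2.
Stack C: G(21) = 1.
Combined Grundy value = 1 ⊕ 2 ⊕ 1 = 2.

2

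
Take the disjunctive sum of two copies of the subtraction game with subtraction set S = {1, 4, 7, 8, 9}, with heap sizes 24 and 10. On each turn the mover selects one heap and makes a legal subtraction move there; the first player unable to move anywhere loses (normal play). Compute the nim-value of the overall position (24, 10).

1

All heaps use S = {1, 4, 7, 8, 9}:
n :  0  1  2  3  4  5  6  7  8  9 10 11 12 13 14 15 16 17 18 19 20 21 22 23 24
G :  0  1  0  1  2  0  1  2  3  2  3  4  5  3  4  0  1  0  1  2  0  1  2  3  2
Heap A: G(24) = 2.
Heap B: G(10) = 3.
Combined Grundy value = 2 ⊕ 3 = 1.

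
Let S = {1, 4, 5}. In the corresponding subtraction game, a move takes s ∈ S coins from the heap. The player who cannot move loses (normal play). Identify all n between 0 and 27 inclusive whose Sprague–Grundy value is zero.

G(0) = 0
G(1) = mex{0} = 1
G(2) = mex{1} = 0
G(3) = mex{0} = 1
G(4) = mex{1,0} = 2
G(5) = mex{2,1,0} = 3
G(6) = mex{3,0,1} = 2
G(7) = mex{2,1,0} = 3
G(8) = mex{3,2,1} = 0
G(9) = mex{0,3,2} = 1
G(10) = mex{1,2,3} = 0
G(11) = mex{0,3,2} = 1
G(12) = mex{1,0,3} = 2
G(13) = mex{2,1,0} = 3
G(14) = mex{3,0,1} = 2
G(15) = mex{2,1,0} = 3
G(16) = mex{3,2,1} = 0
G(17) = mex{0,3,2} = 1
G(18) = mex{1,2,3} = 0
G(19) = mex{0,3,2} = 1
G(20) = mex{1,0,3} = 2
G(21) = mex{2,1,0} = 3
G(22) = mex{3,0,1} = 2
G(23) = mex{2,1,0} = 3
G(24) = mex{3,2,1} = 0
G(25) = mex{0,3,2} = 1
G(26) = mex{1,2,3} = 0
G(27) = mex{0,3,2} = 1
P-positions are exactly the n with G(n) = 0.

0, 2, 8, 10, 16, 18, 24, 26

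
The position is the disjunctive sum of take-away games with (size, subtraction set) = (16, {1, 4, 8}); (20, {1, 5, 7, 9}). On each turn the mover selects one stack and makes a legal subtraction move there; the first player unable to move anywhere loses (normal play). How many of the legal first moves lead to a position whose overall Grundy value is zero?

1

Stack A, S = {1, 4, 8}:
n :  0  1  2  3  4  5  6  7  8  9 10 11 12 13 14 15 16
G :  0  1  0  1  2  0  1  0  1  2  3  2  0  1  0  1  2
G_A(16) = 2.
Stack B, S = {1, 5, 7, 9}:
n :  0  1  2  3  4  5  6  7  8  9 10 11 12 13 14 15 16 17 18 19 20
G :  0  1  0  1  0  1  0  1  0  1  0  1  0  1  0  1  0  1  0  1  0
G_B(20) = 0.
Combined Grundy value = 2 ⊕ 0 = 2.
A winning move leaves total XOR = 0, i.e. changes one component's Grundy value g to g ⊕ X where X is the current total.
Stack A: need g' = 2⊕2 = 0. Options: 16−1→G=1, 16−4→G=0, 16−8→G=1. Hits: 1.
Stack B: need g' = 0⊕2 = 2. Options: 20−1→G=1, 20−5→G=1, 20−7→G=1, 20−9→G=1. Hits: 0.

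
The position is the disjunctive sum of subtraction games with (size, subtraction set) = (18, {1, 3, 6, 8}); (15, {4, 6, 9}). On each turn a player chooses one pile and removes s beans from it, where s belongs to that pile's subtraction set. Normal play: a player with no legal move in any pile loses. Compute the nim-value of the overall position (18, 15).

Pile A, S = {1, 3, 6, 8}:
G(0) = 0
G(1) = mex{0} = 1
G(2) = mex{1} = 0
G(3) = mex{0,0} = 1
G(4) = mex{1,1} = 0
G(5) = mex{0,0} = 1
G(6) = mex{1,1,0} = 2
G(7) = mex{2,0,1} = 3
G(8) = mex{3,1,0,0} = 2
G(9) = mex{2,2,1,1} = 0
G(10) = mex{0,3,0,0} = 1
G(11) = mex{1,2,1,1} = 0
G(12) = mex{0,0,2,0} = 1
G(13) = mex{1,1,3,1} = 0
G(14) = mex{0,0,2,2} = 1
G(15) = mex{1,1,0,3} = 2
G(16) = mex{2,0,1,2} = 3
G(17) = mex{3,1,0,0} = 2
G(18) = mex{2,2,1,1} = 0
G_A(18) = 0.
Pile B, S = {4, 6, 9}:
n :  0  1  2  3  4  5  6  7  8  9 10 11 12 13 14 15
G :  0  0  0  0  1  1  1  1  2  2  2  2  3  0  0  0
G_B(15) = 0.
Combined Grundy value = 0 ⊕ 0 = 0.

0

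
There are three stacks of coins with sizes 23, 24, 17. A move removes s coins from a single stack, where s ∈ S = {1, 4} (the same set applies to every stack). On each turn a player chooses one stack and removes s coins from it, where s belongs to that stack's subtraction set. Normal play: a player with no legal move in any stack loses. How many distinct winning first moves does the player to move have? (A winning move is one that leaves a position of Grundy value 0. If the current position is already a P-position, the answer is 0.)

All stacks use S = {1, 4}:
n :  0  1  2  3  4  5  6  7  8  9 10 11 12 13 14 15 16 17 18 19 20 21 22 23 24
G :  0  1  0  1  2  0  1  0  1  2  0  1  0  1  2  0  1  0  1  2  0  1  0  1  2
Stack A: G(23) = 1.
Stack B: G(24) = 2.
Stack C: G(17) = 0.
Combined Grundy value = 1 ⊕ 2 ⊕ 0 = 3.
A winning move leaves total XOR = 0, i.e. changes one component's Grundy value g to g ⊕ X where X is the current total.
Stack A: need g' = 1⊕3 = 2. Options: 23−1→G=0, 23−4→G=2. Hits: 1.
Stack B: need g' = 2⊕3 = 1. Options: 24−1→G=1, 24−4→G=0. Hits: 1.
Stack C: need g' = 0⊕3 = 3. Options: 17−1→G=1, 17−4→G=1. Hits: 0.

2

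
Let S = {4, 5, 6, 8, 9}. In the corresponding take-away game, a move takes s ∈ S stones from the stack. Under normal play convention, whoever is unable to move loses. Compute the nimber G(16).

n :  0  1  2  3  4  5  6  7  8  9 10 11 12 13 14 15 16
G :  0  0  0  0  1  1  1  1  2  2  2  2  3  0  0  0  0

0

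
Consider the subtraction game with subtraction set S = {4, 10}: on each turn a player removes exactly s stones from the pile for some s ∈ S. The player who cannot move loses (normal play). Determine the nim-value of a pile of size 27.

1

n :  0  1  2  3  4  5  6  7  8  9 10 11 12 13 14 15 16 17 18 19 20 21 22 23 24 25 26 27
G :  0  0  0  0  1  1  1  1  0  0  2  2  1  1  0  0  0  0  1  1  1  1  0  0  2  2  1  1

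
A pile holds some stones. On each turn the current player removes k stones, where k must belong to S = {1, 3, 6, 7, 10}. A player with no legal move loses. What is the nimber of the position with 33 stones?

G(0) = 0
G(1) = mex{0} = 1
G(2) = mex{1} = 0
G(3) = mex{0,0} = 1
G(4) = mex{1,1} = 0
G(5) = mex{0,0} = 1
G(6) = mex{1,1,0} = 2
G(7) = mex{2,0,1,0} = 3
G(8) = mex{3,1,0,1} = 2
G(9) = mex{2,2,1,0} = 3
G(10) = mex{3,3,0,1,0} = 2
G(11) = mex{2,2,1,0,1} = 3
G(12) = mex{3,3,2,1,0} = 4
G(13) = mex{4,2,3,2,1} = 0
G(14) = mex{0,3,2,3,0} = 1
G(15) = mex{1,4,3,2,1} = 0
G(16) = mex{0,0,2,3,2} = 1
G(17) = mex{1,1,3,2,3} = 0
G(18) = mex{0,0,4,3,2} = 1
G(19) = mex{1,1,0,4,3} = 2
G(20) = mex{2,0,1,0,2} = 3
G(21) = mex{3,1,0,1,3} = 2
G(22) = mex{2,2,1,0,4} = 3
G(23) = mex{3,3,0,1,0} = 2
G(24) = mex{2,2,1,0,1} = 3
G(25) = mex{3,3,2,1,0} = 4
G(26) = mex{4,2,3,2,1} = 0
G(27) = mex{0,3,2,3,0} = 1
G(28) = mex{1,4,3,2,1} = 0
G(29) = mex{0,0,2,3,2} = 1
G(30) = mex{1,1,3,2,3} = 0
G(31) = mex{0,0,4,3,2} = 1
G(32) = mex{1,1,0,4,3} = 2
G(33) = mex{2,0,1,0,2} = 3

3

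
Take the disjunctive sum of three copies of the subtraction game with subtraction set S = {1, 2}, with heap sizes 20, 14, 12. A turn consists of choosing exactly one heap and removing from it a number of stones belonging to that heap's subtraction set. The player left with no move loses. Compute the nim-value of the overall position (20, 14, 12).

0

All heaps use S = {1, 2}:
n :  0  1  2  3  4  5  6  7  8  9 10 11 12 13 14 15 16 17 18 19 20
G :  0  1  2  0  1  2  0  1  2  0  1  2  0  1  2  0  1  2  0  1  2
Heap A: G(20) = 2.
Heap B: G(14) = 2.
Heap C: G(12) = 0.
Combined Grundy value = 2 ⊕ 2 ⊕ 0 = 0.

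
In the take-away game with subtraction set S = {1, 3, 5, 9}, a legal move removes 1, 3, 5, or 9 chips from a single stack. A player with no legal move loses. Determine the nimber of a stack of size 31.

n :  0  1  2  3  4  5  6  7  8  9 10 11 12 13 14 15 16 17 18 19 20 21 22 23 24 25 26 27 28 29 30 31
G :  0  1  0  1  0  1  0  1  0  1  0  1  0  1  0  1  0  1  0  1  0  1  0  1  0  1  0  1  0  1  0  1

1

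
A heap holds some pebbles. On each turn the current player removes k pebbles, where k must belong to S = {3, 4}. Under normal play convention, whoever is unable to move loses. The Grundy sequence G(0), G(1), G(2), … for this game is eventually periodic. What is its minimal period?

7

G(0) = 0
G(1) = mex{} = 0
G(2) = mex{} = 0
G(3) = mex{0} = 1
G(4) = mex{0,0} = 1
G(5) = mex{0,0} = 1
G(6) = mex{1,0} = 2
G(7) = mex{1,1} = 0
G(8) = mex{1,1} = 0
G(9) = mex{2,1} = 0
G(10) = mex{0,2} = 1
G(11) = mex{0,0} = 1
G(12) = mex{0,0} = 1
G(13) = mex{1,0} = 2
G(14) = mex{1,1} = 0
G(15) = mex{1,1} = 0
G(n+7) = G(n) holds for n = 0,…,3 (a full window of length max(S) = 4), so the sequence is purely periodic with period 7.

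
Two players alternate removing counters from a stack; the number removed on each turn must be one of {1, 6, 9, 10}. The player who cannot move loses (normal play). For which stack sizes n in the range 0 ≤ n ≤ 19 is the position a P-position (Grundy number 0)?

0, 2, 4, 7, 15, 18

G(0) = 0
G(1) = mex{0} = 1
G(2) = mex{1} = 0
G(3) = mex{0} = 1
G(4) = mex{1} = 0
G(5) = mex{0} = 1
G(6) = mex{1,0} = 2
G(7) = mex{2,1} = 0
G(8) = mex{0,0} = 1
G(9) = mex{1,1,0} = 2
G(10) = mex{2,0,1,0} = 3
G(11) = mex{3,1,0,1} = 2
G(12) = mex{2,2,1,0} = 3
G(13) = mex{3,0,0,1} = 2
G(14) = mex{2,1,1,0} = 3
G(15) = mex{3,2,2,1} = 0
G(16) = mex{0,3,0,2} = 1
G(17) = mex{1,2,1,0} = 3
G(18) = mex{3,3,2,1} = 0
G(19) = mex{0,2,3,2} = 1
P-positions are exactly the n with G(n) = 0.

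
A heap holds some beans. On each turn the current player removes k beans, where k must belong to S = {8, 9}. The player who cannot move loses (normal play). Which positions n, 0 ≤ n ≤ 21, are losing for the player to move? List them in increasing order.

0, 1, 2, 3, 4, 5, 6, 7, 17, 18, 19, 20, 21

n :  0  1  2  3  4  5  6  7  8  9 10 11 12 13 14 15 16 17 18 19 20 21
G :  0  0  0  0  0  0  0  0  1  1  1  1  1  1  1  1  2  0  0  0  0  0
P-positions are exactly the n with G(n) = 0.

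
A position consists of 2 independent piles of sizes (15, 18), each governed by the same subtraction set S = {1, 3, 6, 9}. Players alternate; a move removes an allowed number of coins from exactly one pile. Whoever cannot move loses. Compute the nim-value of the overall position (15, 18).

3

All piles use S = {1, 3, 6, 9}:
n :  0  1  2  3  4  5  6  7  8  9 10 11 12 13 14 15 16 17 18
G :  0  1  0  1  0  1  2  3  2  3  2  3  0  1  0  1  0  1  2
Pile A: G(15) = 1.
Pile B: G(18) = 2.
Combined Grundy value = 1 ⊕ 2 = 3.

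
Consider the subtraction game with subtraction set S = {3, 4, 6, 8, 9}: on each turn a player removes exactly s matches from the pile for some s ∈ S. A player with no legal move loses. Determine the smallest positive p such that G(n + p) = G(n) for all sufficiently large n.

G(0) = 0
G(1) = mex{} = 0
G(2) = mex{} = 0
G(3) = mex{0} = 1
G(4) = mex{0,0} = 1
G(5) = mex{0,0} = 1
G(6) = mex{1,0,0} = 2
G(7) = mex{1,1,0} = 2
G(8) = mex{1,1,0,0} = 2
G(9) = mex{2,1,1,0,0} = 3
G(10) = mex{2,2,1,0,0} = 3
G(11) = mex{2,2,1,1,0} = 3
G(12) = mex{3,2,2,1,1} = 0
G(13) = mex{3,3,2,1,1} = 0
G(14) = mex{3,3,2,2,1} = 0
G(15) = mex{0,3,3,2,2} = 1
G(16) = mex{0,0,3,2,2} = 1
G(17) = mex{0,0,3,3,2} = 1
G(18) = mex{1,0,0,3,3} = 2
G(19) = mex{1,1,0,3,3} = 2
G(20) = mex{1,1,0,0,3} = 2
G(21) = mex{2,1,1,0,0} = 3
G(22) = mex{2,2,1,0,0} = 3
G(23) = mex{2,2,1,1,0} = 3
G(24) = mex{3,2,2,1,1} = 0
G(25) = mex{3,3,2,1,1} = 0
G(n+12) = G(n) holds for n = 0,…,8 (a full window of length max(S) = 9), so the sequence is purely periodic with period 12.

12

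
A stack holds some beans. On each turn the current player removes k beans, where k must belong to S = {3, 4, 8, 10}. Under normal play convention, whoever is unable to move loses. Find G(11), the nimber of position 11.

3

n :  0  1  2  3  4  5  6  7  8  9 10 11
G :  0  0  0  1  1  1  2  0  2  3  1  3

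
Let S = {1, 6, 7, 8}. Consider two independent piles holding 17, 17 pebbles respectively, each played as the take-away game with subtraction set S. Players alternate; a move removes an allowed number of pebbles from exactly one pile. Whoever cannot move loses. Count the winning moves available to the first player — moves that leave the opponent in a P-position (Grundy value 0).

All piles use S = {1, 6, 7, 8}:
G(0) = 0
G(1) = mex{0} = 1
G(2) = mex{1} = 0
G(3) = mex{0} = 1
G(4) = mex{1} = 0
G(5) = mex{0} = 1
G(6) = mex{1,0} = 2
G(7) = mex{2,1,0} = 3
G(8) = mex{3,0,1,0} = 2
G(9) = mex{2,1,0,1} = 3
G(10) = mex{3,0,1,0} = 2
G(11) = mex{2,1,0,1} = 3
G(12) = mex{3,2,1,0} = 4
G(13) = mex{4,3,2,1} = 0
G(14) = mex{0,2,3,2} = 1
G(15) = mex{1,3,2,3} = 0
G(16) = mex{0,2,3,2} = 1
G(17) = mex{1,3,2,3} = 0
Pile A: G(17) = 0.
Pile B: G(17) = 0.
Combined Grundy value = 0 ⊕ 0 = 0.
A winning move leaves total XOR = 0, i.e. changes one component's Grundy value g to g ⊕ X where X is the current total.
Pile A: target g' = 0⊕0 = 0, but every legal move changes the Grundy value (mex property), so 0 moves.
Pile B: target g' = 0⊕0 = 0, but every legal move changes the Grundy value (mex property), so 0 moves.

0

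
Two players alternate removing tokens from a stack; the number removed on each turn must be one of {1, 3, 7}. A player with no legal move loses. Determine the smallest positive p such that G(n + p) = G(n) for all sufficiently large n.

2

G(0) = 0
G(1) = mex{0} = 1
G(2) = mex{1} = 0
G(3) = mex{0,0} = 1
G(4) = mex{1,1} = 0
G(5) = mex{0,0} = 1
G(6) = mex{1,1} = 0
G(7) = mex{0,0,0} = 1
G(8) = mex{1,1,1} = 0
G(9) = mex{0,0,0} = 1
G(10) = mex{1,1,1} = 0
G(11) = mex{0,0,0} = 1
G(12) = mex{1,1,1} = 0
G(13) = mex{0,0,0} = 1
G(14) = mex{1,1,1} = 0
G(n+2) = G(n) holds for n = 0,…,6 (a full window of length max(S) = 7), so the sequence is purely periodic with period 2.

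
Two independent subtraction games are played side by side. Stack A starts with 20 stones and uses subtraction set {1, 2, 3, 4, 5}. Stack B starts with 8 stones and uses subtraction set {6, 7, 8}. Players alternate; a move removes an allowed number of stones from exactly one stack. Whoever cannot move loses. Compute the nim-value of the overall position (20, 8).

3

Stack A, S = {1, 2, 3, 4, 5}:
G(0) = 0
G(1) = mex{0} = 1
G(2) = mex{1,0} = 2
G(3) = mex{2,1,0} = 3
G(4) = mex{3,2,1,0} = 4
G(5) = mex{4,3,2,1,0} = 5
G(6) = mex{5,4,3,2,1} = 0
G(7) = mex{0,5,4,3,2} = 1
G(8) = mex{1,0,5,4,3} = 2
G(9) = mex{2,1,0,5,4} = 3
G(10) = mex{3,2,1,0,5} = 4
G(11) = mex{4,3,2,1,0} = 5
G(12) = mex{5,4,3,2,1} = 0
G(13) = mex{0,5,4,3,2} = 1
G(14) = mex{1,0,5,4,3} = 2
G(15) = mex{2,1,0,5,4} = 3
G(16) = mex{3,2,1,0,5} = 4
G(17) = mex{4,3,2,1,0} = 5
G(18) = mex{5,4,3,2,1} = 0
G(19) = mex{0,5,4,3,2} = 1
G(20) = mex{1,0,5,4,3} = 2
G_A(20) = 2.
Stack B, S = {6, 7, 8}:
n : 0 1 2 3 4 5 6 7 8
G : 0 0 0 0 0 0 1 1 1
G_B(8) = 1.
Combined Grundy value = 2 ⊕ 1 = 3.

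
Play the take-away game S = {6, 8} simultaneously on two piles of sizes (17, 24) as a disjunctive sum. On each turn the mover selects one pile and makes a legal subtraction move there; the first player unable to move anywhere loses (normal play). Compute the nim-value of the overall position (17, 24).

1

All piles use S = {6, 8}:
G(0) = 0
G(1) = mex{} = 0
G(2) = mex{} = 0
G(3) = mex{} = 0
G(4) = mex{} = 0
G(5) = mex{} = 0
G(6) = mex{0} = 1
G(7) = mex{0} = 1
G(8) = mex{0,0} = 1
G(9) = mex{0,0} = 1
G(10) = mex{0,0} = 1
G(11) = mex{0,0} = 1
G(12) = mex{1,0} = 2
G(13) = mex{1,0} = 2
G(14) = mex{1,1} = 0
G(15) = mex{1,1} = 0
G(16) = mex{1,1} = 0
G(17) = mex{1,1} = 0
G(18) = mex{2,1} = 0
G(19) = mex{2,1} = 0
G(20) = mex{0,2} = 1
G(21) = mex{0,2} = 1
G(22) = mex{0,0} = 1
G(23) = mex{0,0} = 1
G(24) = mex{0,0} = 1
Pile A: G(17) = 0.
Pile B: G(24) = 1.
Combined Grundy value = 0 ⊕ 1 = 1.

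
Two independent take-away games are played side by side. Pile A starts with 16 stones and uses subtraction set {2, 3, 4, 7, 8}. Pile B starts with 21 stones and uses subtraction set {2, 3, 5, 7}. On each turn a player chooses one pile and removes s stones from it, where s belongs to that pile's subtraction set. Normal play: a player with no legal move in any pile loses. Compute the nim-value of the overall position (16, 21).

Pile A, S = {2, 3, 4, 7, 8}:
G(0) = 0
G(1) = mex{} = 0
G(2) = mex{0} = 1
G(3) = mex{0,0} = 1
G(4) = mex{1,0,0} = 2
G(5) = mex{1,1,0} = 2
G(6) = mex{2,1,1} = 0
G(7) = mex{2,2,1,0} = 3
G(8) = mex{0,2,2,0,0} = 1
G(9) = mex{3,0,2,1,0} = 4
G(10) = mex{1,3,0,1,1} = 2
G(11) = mex{4,1,3,2,1} = 0
G(12) = mex{2,4,1,2,2} = 0
G(13) = mex{0,2,4,0,2} = 1
G(14) = mex{0,0,2,3,0} = 1
G(15) = mex{1,0,0,1,3} = 2
G(16) = mex{1,1,0,4,1} = 2
G_A(16) = 2.
Pile B, S = {2, 3, 5, 7}:
n :  0  1  2  3  4  5  6  7  8  9 10 11 12 13 14 15 16 17 18 19 20 21
G :  0  0  1  1  2  2  3  3  4  0  0  1  1  2  2  3  3  4  0  0  1  1
G_B(21) = 1.
Combined Grundy value = 2 ⊕ 1 = 3.

3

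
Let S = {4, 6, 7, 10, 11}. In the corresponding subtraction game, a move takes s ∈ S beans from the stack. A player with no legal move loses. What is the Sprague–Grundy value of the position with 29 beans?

3

G(0) = 0
G(1) = mex{} = 0
G(2) = mex{} = 0
G(3) = mex{} = 0
G(4) = mex{0} = 1
G(5) = mex{0} = 1
G(6) = mex{0,0} = 1
G(7) = mex{0,0,0} = 1
G(8) = mex{1,0,0} = 2
G(9) = mex{1,0,0} = 2
G(10) = mex{1,1,0,0} = 2
G(11) = mex{1,1,1,0,0} = 2
G(12) = mex{2,1,1,0,0} = 3
G(13) = mex{2,1,1,0,0} = 3
G(14) = mex{2,2,1,1,0} = 3
G(15) = mex{2,2,2,1,1} = 0
G(16) = mex{3,2,2,1,1} = 0
G(17) = mex{3,2,2,1,1} = 0
G(18) = mex{3,3,2,2,1} = 0
G(19) = mex{0,3,3,2,2} = 1
G(20) = mex{0,3,3,2,2} = 1
G(21) = mex{0,0,3,2,2} = 1
G(22) = mex{0,0,0,3,2} = 1
G(23) = mex{1,0,0,3,3} = 2
G(24) = mex{1,0,0,3,3} = 2
G(25) = mex{1,1,0,0,3} = 2
G(26) = mex{1,1,1,0,0} = 2
G(27) = mex{2,1,1,0,0} = 3
G(28) = mex{2,1,1,0,0} = 3
G(29) = mex{2,2,1,1,0} = 3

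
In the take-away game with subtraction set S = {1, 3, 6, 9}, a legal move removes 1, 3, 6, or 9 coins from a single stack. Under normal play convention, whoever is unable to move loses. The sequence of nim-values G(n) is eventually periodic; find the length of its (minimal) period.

G(0) = 0
G(1) = mex{0} = 1
G(2) = mex{1} = 0
G(3) = mex{0,0} = 1
G(4) = mex{1,1} = 0
G(5) = mex{0,0} = 1
G(6) = mex{1,1,0} = 2
G(7) = mex{2,0,1} = 3
G(8) = mex{3,1,0} = 2
G(9) = mex{2,2,1,0} = 3
G(10) = mex{3,3,0,1} = 2
G(11) = mex{2,2,1,0} = 3
G(12) = mex{3,3,2,1} = 0
G(13) = mex{0,2,3,0} = 1
G(14) = mex{1,3,2,1} = 0
G(15) = mex{0,0,3,2} = 1
G(16) = mex{1,1,2,3} = 0
G(17) = mex{0,0,3,2} = 1
G(18) = mex{1,1,0,3} = 2
G(19) = mex{2,0,1,2} = 3
G(20) = mex{3,1,0,3} = 2
G(21) = mex{2,2,1,0} = 3
G(22) = mex{3,3,0,1} = 2
G(23) = mex{2,2,1,0} = 3
G(24) = mex{3,3,2,1} = 0
G(25) = mex{0,2,3,0} = 1
G(n+12) = G(n) holds for n = 0,…,8 (a full window of length max(S) = 9), so the sequence is purely periodic with period 12.

12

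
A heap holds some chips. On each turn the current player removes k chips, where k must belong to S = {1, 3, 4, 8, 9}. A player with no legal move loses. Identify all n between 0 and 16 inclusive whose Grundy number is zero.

0, 2, 7, 12, 14

n :  0  1  2  3  4  5  6  7  8  9 10 11 12 13 14 15 16
G :  0  1  0  1  2  3  2  0  1  4  3  2  0  1  0  1  2
P-positions are exactly the n with G(n) = 0.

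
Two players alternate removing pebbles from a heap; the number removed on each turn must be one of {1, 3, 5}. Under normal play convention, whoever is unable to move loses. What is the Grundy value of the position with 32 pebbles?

n :  0  1  2  3  4  5  6  7  8  9 10 11 12 13 14 15 16 17 18 19 20 21 22 23 24 25 26 27 28 29 30 31 32
G :  0  1  0  1  0  1  0  1  0  1  0  1  0  1  0  1  0  1  0  1  0  1  0  1  0  1  0  1  0  1  0  1  0

0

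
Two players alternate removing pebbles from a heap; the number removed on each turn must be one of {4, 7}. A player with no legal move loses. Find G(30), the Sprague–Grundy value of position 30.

2

n :  0  1  2  3  4  5  6  7  8  9 10 11 12 13 14 15 16 17 18 19 20 21 22 23 24 25 26 27 28 29 30
G :  0  0  0  0  1  1  1  1  2  2  2  0  0  0  0  1  1  1  1  2  2  2  0  0  0  0  1  1  1  1  2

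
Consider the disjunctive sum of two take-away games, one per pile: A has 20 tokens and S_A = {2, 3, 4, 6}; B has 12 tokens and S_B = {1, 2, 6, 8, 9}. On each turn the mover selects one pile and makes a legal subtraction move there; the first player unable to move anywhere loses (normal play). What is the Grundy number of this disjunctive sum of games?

0

Pile A, S = {2, 3, 4, 6}:
n :  0  1  2  3  4  5  6  7  8  9 10 11 12 13 14 15 16 17 18 19 20
G :  0  0  1  1  2  2  3  3  0  0  1  1  2  2  3  3  0  0  1  1  2
G_A(20) = 2.
Pile B, S = {1, 2, 6, 8, 9}:
n :  0  1  2  3  4  5  6  7  8  9 10 11 12
G :  0  1  2  0  1  2  3  0  1  2  0  1  2
G_B(12) = 2.
Combined Grundy value = 2 ⊕ 2 = 0.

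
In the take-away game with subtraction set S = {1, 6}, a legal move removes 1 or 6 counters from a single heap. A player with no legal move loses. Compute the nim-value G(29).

G(0) = 0
G(1) = mex{0} = 1
G(2) = mex{1} = 0
G(3) = mex{0} = 1
G(4) = mex{1} = 0
G(5) = mex{0} = 1
G(6) = mex{1,0} = 2
G(7) = mex{2,1} = 0
G(8) = mex{0,0} = 1
G(9) = mex{1,1} = 0
G(10) = mex{0,0} = 1
G(11) = mex{1,1} = 0
G(12) = mex{0,2} = 1
G(13) = mex{1,0} = 2
G(14) = mex{2,1} = 0
G(15) = mex{0,0} = 1
G(16) = mex{1,1} = 0
G(17) = mex{0,0} = 1
G(18) = mex{1,1} = 0
G(19) = mex{0,2} = 1
G(20) = mex{1,0} = 2
G(21) = mex{2,1} = 0
G(22) = mex{0,0} = 1
G(23) = mex{1,1} = 0
G(24) = mex{0,0} = 1
G(25) = mex{1,1} = 0
G(26) = mex{0,2} = 1
G(27) = mex{1,0} = 2
G(28) = mex{2,1} = 0
G(29) = mex{0,0} = 1

1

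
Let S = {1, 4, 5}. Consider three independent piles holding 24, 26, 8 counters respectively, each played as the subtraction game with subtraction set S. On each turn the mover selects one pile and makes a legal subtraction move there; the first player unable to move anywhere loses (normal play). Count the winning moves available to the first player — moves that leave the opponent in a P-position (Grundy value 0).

0

All piles use S = {1, 4, 5}:
n :  0  1  2  3  4  5  6  7  8  9 10 11 12 13 14 15 16 17 18 19 20 21 22 23 24 25 26
G :  0  1  0  1  2  3  2  3  0  1  0  1  2  3  2  3  0  1  0  1  2  3  2  3  0  1  0
Pile A: G(24) = 0.
Pile B: G(26) = 0.
Pile C: G(8) = 0.
Combined Grundy value = 0 ⊕ 0 ⊕ 0 = 0.
A winning move leaves total XOR = 0, i.e. changes one component's Grundy value g to g ⊕ X where X is the current total.
Pile A: target g' = 0⊕0 = 0, but every legal move changes the Grundy value (mex property), so 0 moves.
Pile B: target g' = 0⊕0 = 0, but every legal move changes the Grundy value (mex property), so 0 moves.
Pile C: target g' = 0⊕0 = 0, but every legal move changes the Grundy value (mex property), so 0 moves.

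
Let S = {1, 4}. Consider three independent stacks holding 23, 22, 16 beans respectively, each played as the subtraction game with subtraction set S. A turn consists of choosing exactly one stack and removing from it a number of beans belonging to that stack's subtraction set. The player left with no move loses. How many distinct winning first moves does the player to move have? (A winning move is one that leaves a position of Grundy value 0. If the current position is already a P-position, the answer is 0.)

All stacks use S = {1, 4}:
n :  0  1  2  3  4  5  6  7  8  9 10 11 12 13 14 15 16 17 18 19 20 21 22 23
G :  0  1  0  1  2  0  1  0  1  2  0  1  0  1  2  0  1  0  1  2  0  1  0  1
Stack A: G(23) = 1.
Stack B: G(22) = 0.
Stack C: G(16) = 1.
Combined Grundy value = 1 ⊕ 0 ⊕ 1 = 0.
A winning move leaves total XOR = 0, i.e. changes one component's Grundy value g to g ⊕ X where X is the current total.
Stack A: target g' = 1⊕0 = 1, but every legal move changes the Grundy value (mex property), so 0 moves.
Stack B: target g' = 0⊕0 = 0, but every legal move changes the Grundy value (mex property), so 0 moves.
Stack C: target g' = 1⊕0 = 1, but every legal move changes the Grundy value (mex property), so 0 moves.

0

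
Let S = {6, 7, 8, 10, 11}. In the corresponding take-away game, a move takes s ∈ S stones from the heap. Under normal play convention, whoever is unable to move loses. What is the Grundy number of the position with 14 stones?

2

n :  0  1  2  3  4  5  6  7  8  9 10 11 12 13 14
G :  0  0  0  0  0  0  1  1  1  1  1  1  2  2  2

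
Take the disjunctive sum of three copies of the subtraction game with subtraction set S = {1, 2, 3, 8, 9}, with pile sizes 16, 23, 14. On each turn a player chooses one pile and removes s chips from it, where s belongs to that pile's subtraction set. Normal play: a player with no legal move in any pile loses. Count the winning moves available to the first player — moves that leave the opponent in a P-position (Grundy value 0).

All piles use S = {1, 2, 3, 8, 9}:
n :  0  1  2  3  4  5  6  7  8  9 10 11 12 13 14 15 16 17 18 19 20 21 22 23
G :  0  1  2  3  0  1  2  3  4  5  0  1  2  3  0  1  2  3  4  5  0  1  2  3
Pile A: G(16) = 2.
Pile B: G(23) = 3.
Pile C: G(14) = 0.
Combined Grundy value = 2 ⊕ 3 ⊕ 0 = 1.
A winning move leaves total XOR = 0, i.e. changes one component's Grundy value g to g ⊕ X where X is the current total.
Pile A: need g' = 2⊕1 = 3. Options: 16−1→G=1, 16−2→G=0, 16−3→G=3, 16−8→G=4, 16−9→G=3. Hits: 2.
Pile B: need g' = 3⊕1 = 2. Options: 23−1→G=2, 23−2→G=1, 23−3→G=0, 23−8→G=1, 23−9→G=0. Hits: 1.
Pile C: need g' = 0⊕1 = 1. Options: 14−1→G=3, 14−2→G=2, 14−3→G=1, 14−8→G=2, 14−9→G=1. Hits: 2.

5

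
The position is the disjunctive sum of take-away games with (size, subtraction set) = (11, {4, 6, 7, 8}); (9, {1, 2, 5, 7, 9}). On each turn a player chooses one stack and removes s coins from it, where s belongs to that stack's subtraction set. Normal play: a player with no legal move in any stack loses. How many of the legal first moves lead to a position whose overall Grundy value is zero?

Stack A, S = {4, 6, 7, 8}:
n :  0  1  2  3  4  5  6  7  8  9 10 11
G :  0  0  0  0  1  1  1  1  2  2  2  2
G_A(11) = 2.
Stack B, S = {1, 2, 5, 7, 9}:
G(0) = 0
G(1) = mex{0} = 1
G(2) = mex{1,0} = 2
G(3) = mex{2,1} = 0
G(4) = mex{0,2} = 1
G(5) = mex{1,0,0} = 2
G(6) = mex{2,1,1} = 0
G(7) = mex{0,2,2,0} = 1
G(8) = mex{1,0,0,1} = 2
G(9) = mex{2,1,1,2,0} = 3
G_B(9) = 3.
Combined Grundy value = 2 ⊕ 3 = 1.
A winning move leaves total XOR = 0, i.e. changes one component's Grundy value g to g ⊕ X where X is the current total.
Stack A: need g' = 2⊕1 = 3. Options: 11−4→G=1, 11−6→G=1, 11−7→G=1, 11−8→G=0. Hits: 0.
Stack B: need g' = 3⊕1 = 2. Options: 9−1→G=2, 9−2→G=1, 9−5→G=1, 9−7→G=2, 9−9→G=0. Hits: 2.

2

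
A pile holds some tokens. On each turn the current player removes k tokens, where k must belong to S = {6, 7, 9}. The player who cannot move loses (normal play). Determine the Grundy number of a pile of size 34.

G(0) = 0
G(1) = mex{} = 0
G(2) = mex{} = 0
G(3) = mex{} = 0
G(4) = mex{} = 0
G(5) = mex{} = 0
G(6) = mex{0} = 1
G(7) = mex{0,0} = 1
G(8) = mex{0,0} = 1
G(9) = mex{0,0,0} = 1
G(10) = mex{0,0,0} = 1
G(11) = mex{0,0,0} = 1
G(12) = mex{1,0,0} = 2
G(13) = mex{1,1,0} = 2
G(14) = mex{1,1,0} = 2
G(15) = mex{1,1,1} = 0
G(16) = mex{1,1,1} = 0
G(17) = mex{1,1,1} = 0
G(18) = mex{2,1,1} = 0
G(19) = mex{2,2,1} = 0
G(20) = mex{2,2,1} = 0
G(21) = mex{0,2,2} = 1
G(22) = mex{0,0,2} = 1
G(23) = mex{0,0,2} = 1
G(24) = mex{0,0,0} = 1
G(25) = mex{0,0,0} = 1
G(26) = mex{0,0,0} = 1
G(27) = mex{1,0,0} = 2
G(28) = mex{1,1,0} = 2
G(29) = mex{1,1,0} = 2
G(30) = mex{1,1,1} = 0
G(31) = mex{1,1,1} = 0
G(32) = mex{1,1,1} = 0
G(33) = mex{2,1,1} = 0
G(34) = mex{2,2,1} = 0

0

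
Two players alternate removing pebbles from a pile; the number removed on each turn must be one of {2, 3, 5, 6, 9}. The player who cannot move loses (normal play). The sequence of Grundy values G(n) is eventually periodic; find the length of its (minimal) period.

4

n :  0  1  2  3  4  5  6  7  8  9 10 11 12 13 14 15 16 17 18 19 20 21 22 23 24 25 26 27 28
G :  0  0  1  1  2  2  3  3  0  4  1  5  0  4  1  2  0  3  1  2  0  3  1  2  0  3  1  2  0
From n = 14 onward G(n+4) = G(n); since this holds over max(S) = 9 consecutive positions the period is 4 (pre-period 14).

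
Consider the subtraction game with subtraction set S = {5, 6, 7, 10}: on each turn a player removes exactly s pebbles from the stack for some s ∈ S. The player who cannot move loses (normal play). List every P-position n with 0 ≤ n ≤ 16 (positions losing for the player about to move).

0, 1, 2, 3, 4, 15, 16

n :  0  1  2  3  4  5  6  7  8  9 10 11 12 13 14 15 16
G :  0  0  0  0  0  1  1  1  1  1  2  2  2  2  2  0  0
P-positions are exactly the n with G(n) = 0.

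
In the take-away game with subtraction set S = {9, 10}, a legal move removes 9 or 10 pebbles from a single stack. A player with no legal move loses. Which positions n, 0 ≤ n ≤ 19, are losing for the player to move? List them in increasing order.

n :  0  1  2  3  4  5  6  7  8  9 10 11 12 13 14 15 16 17 18 19
G :  0  0  0  0  0  0  0  0  0  1  1  1  1  1  1  1  1  1  2  0
P-positions are exactly the n with G(n) = 0.

0, 1, 2, 3, 4, 5, 6, 7, 8, 19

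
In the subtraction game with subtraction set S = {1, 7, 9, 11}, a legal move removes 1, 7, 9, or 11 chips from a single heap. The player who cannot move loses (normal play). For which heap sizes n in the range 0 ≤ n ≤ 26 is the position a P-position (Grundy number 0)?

0, 2, 4, 6, 8, 10, 12, 14, 16, 18, 20, 22, 24, 26

n :  0  1  2  3  4  5  6  7  8  9 10 11 12 13 14 15 16 17 18 19 20 21 22 23 24 25 26
G :  0  1  0  1  0  1  0  1  0  1  0  1  0  1  0  1  0  1  0  1  0  1  0  1  0  1  0
P-positions are exactly the n with G(n) = 0.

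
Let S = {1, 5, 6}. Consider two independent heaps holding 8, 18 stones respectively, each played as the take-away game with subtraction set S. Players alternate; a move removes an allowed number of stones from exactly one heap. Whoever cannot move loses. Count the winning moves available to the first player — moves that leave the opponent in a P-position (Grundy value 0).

2

All heaps use S = {1, 5, 6}:
n :  0  1  2  3  4  5  6  7  8  9 10 11 12 13 14 15 16 17 18
G :  0  1  0  1  0  1  2  3  2  3  2  0  1  0  1  0  1  2  3
Heap A: G(8) = 2.
Heap B: G(18) = 3.
Combined Grundy value = 2 ⊕ 3 = 1.
A winning move leaves total XOR = 0, i.e. changes one component's Grundy value g to g ⊕ X where X is the current total.
Heap A: need g' = 2⊕1 = 3. Options: 8−1→G=3, 8−5→G=1, 8−6→G=0. Hits: 1.
Heap B: need g' = 3⊕1 = 2. Options: 18−1→G=2, 18−5→G=0, 18−6→G=1. Hits: 1.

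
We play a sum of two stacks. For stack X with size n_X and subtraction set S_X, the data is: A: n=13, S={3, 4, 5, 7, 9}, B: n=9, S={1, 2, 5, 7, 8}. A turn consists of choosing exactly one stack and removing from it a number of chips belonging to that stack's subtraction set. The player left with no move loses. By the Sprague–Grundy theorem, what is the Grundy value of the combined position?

Stack A, S = {3, 4, 5, 7, 9}:
n :  0  1  2  3  4  5  6  7  8  9 10 11 12 13
G :  0  0  0  1  1  1  2  2  2  3  3  3  0  0
G_A(13) = 0.
Stack B, S = {1, 2, 5, 7, 8}:
G(0) = 0
G(1) = mex{0} = 1
G(2) = mex{1,0} = 2
G(3) = mex{2,1} = 0
G(4) = mex{0,2} = 1
G(5) = mex{1,0,0} = 2
G(6) = mex{2,1,1} = 0
G(7) = mex{0,2,2,0} = 1
G(8) = mex{1,0,0,1,0} = 2
G(9) = mex{2,1,1,2,1} = 0
G_B(9) = 0.
Combined Grundy value = 0 ⊕ 0 = 0.

0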